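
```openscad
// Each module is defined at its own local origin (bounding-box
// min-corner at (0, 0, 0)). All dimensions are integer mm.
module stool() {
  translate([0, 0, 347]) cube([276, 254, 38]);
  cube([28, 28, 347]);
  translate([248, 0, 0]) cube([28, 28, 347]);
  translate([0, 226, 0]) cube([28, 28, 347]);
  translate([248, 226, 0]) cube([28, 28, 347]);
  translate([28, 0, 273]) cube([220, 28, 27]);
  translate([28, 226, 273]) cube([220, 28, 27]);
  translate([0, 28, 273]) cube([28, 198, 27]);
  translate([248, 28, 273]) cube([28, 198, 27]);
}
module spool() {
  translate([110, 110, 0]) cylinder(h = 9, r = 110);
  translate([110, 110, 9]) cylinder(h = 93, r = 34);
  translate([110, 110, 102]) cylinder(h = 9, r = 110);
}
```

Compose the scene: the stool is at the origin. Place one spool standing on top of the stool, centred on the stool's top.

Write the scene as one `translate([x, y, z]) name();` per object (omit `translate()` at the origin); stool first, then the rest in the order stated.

stool();
translate([28, 17, 385]) spool();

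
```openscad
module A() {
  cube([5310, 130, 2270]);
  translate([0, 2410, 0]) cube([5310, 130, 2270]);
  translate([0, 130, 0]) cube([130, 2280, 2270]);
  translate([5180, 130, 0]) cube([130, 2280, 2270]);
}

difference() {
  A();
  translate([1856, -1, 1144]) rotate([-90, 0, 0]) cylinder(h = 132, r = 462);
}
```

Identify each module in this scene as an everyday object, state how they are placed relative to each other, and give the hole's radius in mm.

A is a house frame. The house frame has a circular hole through its front wall. The hole's radius is 462 mm.

The subtracted cylinder has r = 462 mm.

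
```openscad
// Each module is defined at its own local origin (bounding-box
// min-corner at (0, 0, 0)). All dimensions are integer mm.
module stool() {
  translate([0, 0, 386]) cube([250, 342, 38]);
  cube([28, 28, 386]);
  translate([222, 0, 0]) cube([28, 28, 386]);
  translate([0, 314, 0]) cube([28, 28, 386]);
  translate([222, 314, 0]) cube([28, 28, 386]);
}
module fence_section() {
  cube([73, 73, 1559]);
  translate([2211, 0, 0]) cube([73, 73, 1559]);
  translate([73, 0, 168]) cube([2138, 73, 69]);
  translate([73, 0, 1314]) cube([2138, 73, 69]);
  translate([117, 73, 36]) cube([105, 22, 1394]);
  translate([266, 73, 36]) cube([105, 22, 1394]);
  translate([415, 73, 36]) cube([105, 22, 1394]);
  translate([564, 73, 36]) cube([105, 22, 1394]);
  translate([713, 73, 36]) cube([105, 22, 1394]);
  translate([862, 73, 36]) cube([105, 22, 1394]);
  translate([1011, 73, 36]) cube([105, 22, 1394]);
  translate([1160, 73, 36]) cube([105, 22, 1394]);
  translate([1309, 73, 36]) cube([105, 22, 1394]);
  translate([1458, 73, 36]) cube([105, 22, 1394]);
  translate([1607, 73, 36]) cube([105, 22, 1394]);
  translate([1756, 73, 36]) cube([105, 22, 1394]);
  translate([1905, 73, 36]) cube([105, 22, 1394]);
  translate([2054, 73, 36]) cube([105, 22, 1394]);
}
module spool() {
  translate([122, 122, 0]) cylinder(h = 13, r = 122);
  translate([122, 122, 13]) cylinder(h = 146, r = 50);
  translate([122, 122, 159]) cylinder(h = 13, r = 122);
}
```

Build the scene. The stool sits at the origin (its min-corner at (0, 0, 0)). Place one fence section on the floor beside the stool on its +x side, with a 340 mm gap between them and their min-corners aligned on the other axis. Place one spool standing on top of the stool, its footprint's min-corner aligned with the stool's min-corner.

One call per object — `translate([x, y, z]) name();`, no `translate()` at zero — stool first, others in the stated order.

stool();
translate([590, 0, 0]) fence_section();
translate([0, 0, 424]) spool();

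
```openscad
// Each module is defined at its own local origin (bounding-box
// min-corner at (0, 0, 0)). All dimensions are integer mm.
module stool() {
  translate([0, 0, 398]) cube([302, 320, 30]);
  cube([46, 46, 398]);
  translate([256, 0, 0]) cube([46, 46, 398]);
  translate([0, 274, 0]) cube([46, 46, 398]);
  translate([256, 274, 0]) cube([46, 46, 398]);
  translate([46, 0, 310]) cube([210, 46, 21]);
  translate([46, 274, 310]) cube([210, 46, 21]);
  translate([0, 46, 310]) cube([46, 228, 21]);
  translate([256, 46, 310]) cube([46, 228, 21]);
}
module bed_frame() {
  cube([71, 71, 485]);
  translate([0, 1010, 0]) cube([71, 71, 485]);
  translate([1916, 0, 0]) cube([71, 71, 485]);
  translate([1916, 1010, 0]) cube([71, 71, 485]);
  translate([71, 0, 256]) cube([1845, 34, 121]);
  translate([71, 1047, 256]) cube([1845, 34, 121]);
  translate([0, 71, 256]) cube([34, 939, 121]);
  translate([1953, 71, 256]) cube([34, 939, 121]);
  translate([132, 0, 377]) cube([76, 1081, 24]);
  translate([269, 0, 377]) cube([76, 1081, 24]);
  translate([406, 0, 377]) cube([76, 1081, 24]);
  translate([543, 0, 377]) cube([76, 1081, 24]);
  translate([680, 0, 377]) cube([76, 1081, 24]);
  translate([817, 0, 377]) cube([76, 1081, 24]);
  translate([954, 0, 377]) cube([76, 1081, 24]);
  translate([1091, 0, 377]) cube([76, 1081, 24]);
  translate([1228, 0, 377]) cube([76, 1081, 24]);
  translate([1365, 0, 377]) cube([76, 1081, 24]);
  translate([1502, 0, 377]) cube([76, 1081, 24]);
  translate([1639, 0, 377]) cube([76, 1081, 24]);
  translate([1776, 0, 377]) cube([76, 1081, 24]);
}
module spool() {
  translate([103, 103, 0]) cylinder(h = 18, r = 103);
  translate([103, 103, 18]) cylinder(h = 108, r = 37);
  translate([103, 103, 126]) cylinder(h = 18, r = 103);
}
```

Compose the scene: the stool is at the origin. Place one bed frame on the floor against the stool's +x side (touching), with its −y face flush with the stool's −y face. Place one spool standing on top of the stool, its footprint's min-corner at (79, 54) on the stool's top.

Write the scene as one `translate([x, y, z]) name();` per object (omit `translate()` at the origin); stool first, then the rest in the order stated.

stool();
translate([302, 0, 0]) bed_frame();
translate([79, 54, 428]) spool();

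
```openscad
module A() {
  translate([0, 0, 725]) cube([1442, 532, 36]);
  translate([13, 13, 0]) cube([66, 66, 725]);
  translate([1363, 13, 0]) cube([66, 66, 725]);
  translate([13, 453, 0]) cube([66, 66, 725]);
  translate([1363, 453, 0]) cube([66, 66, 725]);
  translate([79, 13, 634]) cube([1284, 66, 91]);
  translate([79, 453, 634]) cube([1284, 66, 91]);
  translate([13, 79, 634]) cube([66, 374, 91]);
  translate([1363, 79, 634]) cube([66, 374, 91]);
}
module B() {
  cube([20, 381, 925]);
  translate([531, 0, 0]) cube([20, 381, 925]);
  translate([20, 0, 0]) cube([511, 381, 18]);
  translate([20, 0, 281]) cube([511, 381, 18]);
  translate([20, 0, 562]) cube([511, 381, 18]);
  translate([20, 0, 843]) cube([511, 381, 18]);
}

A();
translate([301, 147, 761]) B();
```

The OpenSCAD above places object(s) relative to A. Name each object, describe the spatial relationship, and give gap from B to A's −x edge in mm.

The bookshelf's min-x is at 301; the table's min-x is 0; gap = 301 mm.

A is a table. B is a bookshelf. The bookshelf is on top of the table. The gap from the bookshelf to the table's −x edge is 301 mm.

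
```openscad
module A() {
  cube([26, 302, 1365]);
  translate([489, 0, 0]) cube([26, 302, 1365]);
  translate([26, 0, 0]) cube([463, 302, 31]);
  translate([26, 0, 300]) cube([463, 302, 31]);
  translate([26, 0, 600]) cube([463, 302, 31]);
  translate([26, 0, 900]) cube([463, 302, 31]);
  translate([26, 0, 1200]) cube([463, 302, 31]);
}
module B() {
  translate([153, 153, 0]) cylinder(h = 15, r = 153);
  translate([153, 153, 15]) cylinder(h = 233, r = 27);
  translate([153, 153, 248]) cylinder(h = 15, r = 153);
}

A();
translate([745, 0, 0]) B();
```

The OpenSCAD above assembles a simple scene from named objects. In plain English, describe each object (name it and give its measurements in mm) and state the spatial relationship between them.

A is an open bookshelf. Two side panels, each 26 mm thick, 302 mm deep and 1365 mm tall, stand 515 mm apart (outside-to-outside). Between them sit 5 shelves, each 31 mm thick and 302 mm deep, spanning the full gap between the sides. The bottom shelf rests on the floor (its underside at z = 0) and the clear gap between one shelf's top and the next shelf's underside is 269 mm.

B is a spool: two coaxial disc flanges of radius 153 mm and thickness 15 mm, joined by a core cylinder of radius 27 mm and height 233 mm. The lower flange rests on z = 0 and the three cylinders share a vertical axis.

The spool is on the floor beside the bookshelf on its +x side.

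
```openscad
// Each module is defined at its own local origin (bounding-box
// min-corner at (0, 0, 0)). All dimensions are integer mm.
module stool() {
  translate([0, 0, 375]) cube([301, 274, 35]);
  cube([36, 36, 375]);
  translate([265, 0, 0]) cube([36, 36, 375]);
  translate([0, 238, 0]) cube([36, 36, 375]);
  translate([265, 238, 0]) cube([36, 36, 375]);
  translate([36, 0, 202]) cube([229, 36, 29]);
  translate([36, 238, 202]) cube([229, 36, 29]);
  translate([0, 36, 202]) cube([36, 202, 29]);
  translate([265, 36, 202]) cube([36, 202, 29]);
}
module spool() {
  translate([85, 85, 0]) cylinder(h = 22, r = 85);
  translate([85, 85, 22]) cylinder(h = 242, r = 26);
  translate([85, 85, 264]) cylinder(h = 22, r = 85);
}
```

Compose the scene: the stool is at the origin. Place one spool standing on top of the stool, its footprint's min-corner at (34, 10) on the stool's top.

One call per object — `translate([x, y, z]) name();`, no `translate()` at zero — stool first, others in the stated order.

stool();
translate([34, 10, 410]) spool();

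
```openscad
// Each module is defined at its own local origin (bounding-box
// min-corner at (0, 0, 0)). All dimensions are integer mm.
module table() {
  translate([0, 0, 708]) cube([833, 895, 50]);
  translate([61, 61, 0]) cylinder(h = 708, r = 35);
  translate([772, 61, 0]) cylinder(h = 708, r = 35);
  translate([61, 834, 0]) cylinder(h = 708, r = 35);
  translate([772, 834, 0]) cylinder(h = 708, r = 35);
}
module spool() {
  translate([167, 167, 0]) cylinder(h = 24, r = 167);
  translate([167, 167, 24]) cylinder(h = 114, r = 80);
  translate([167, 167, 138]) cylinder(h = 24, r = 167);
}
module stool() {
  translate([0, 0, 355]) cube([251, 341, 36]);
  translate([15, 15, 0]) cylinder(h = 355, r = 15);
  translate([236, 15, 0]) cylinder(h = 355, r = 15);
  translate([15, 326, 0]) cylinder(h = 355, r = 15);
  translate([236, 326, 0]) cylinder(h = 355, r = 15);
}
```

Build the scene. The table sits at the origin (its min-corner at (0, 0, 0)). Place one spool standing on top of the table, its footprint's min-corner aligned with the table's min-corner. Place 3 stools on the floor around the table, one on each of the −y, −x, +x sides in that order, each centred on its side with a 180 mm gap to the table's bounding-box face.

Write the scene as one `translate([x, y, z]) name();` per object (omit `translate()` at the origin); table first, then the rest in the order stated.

table();
translate([0, 0, 758]) spool();
translate([291, -521, 0]) stool();
translate([-431, 277, 0]) stool();
translate([1013, 277, 0]) stool();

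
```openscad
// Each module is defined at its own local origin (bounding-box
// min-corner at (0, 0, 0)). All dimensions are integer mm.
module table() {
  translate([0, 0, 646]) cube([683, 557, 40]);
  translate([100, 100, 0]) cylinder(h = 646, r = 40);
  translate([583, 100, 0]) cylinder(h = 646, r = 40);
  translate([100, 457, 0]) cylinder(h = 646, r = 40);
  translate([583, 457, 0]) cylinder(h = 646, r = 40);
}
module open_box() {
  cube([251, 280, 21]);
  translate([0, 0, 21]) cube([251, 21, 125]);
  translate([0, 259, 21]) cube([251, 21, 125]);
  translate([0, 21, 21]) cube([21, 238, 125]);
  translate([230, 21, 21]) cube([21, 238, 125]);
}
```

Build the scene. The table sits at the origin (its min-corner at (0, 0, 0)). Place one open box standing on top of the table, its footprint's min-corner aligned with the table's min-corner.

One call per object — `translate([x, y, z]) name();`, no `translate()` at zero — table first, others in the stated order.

table();
translate([0, 0, 686]) open_box();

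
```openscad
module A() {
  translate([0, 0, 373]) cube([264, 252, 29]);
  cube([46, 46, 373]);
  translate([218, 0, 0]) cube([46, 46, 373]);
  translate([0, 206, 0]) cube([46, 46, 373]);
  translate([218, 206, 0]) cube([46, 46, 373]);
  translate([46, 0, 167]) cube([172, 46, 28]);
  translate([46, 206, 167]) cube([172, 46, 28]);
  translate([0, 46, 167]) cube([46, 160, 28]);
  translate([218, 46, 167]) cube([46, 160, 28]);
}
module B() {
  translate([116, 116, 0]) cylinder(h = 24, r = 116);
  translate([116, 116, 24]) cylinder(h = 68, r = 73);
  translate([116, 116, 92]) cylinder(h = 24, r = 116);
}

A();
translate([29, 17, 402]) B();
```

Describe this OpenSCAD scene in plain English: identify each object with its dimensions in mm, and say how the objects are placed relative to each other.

A is a four-legged stool. The seat is a 264×252×29 mm slab whose top surface is at z = 402 mm; four square legs, each 46×46 mm in cross-section, run from the floor (z = 0) to the underside of the seat, each flush with a corner of the seat. Four stretchers, 46 mm wide and 28 mm tall, connect adjacent legs with their undersides at z = 167 mm, each running between the inner faces of the legs it joins and aligned with the legs' outer faces on the other axis.

B is a spool: two coaxial disc flanges of radius 116 mm and thickness 24 mm, joined by a core cylinder of radius 73 mm and height 68 mm. The lower flange rests on z = 0 and the three cylinders share a vertical axis.

The spool is on top of the stool.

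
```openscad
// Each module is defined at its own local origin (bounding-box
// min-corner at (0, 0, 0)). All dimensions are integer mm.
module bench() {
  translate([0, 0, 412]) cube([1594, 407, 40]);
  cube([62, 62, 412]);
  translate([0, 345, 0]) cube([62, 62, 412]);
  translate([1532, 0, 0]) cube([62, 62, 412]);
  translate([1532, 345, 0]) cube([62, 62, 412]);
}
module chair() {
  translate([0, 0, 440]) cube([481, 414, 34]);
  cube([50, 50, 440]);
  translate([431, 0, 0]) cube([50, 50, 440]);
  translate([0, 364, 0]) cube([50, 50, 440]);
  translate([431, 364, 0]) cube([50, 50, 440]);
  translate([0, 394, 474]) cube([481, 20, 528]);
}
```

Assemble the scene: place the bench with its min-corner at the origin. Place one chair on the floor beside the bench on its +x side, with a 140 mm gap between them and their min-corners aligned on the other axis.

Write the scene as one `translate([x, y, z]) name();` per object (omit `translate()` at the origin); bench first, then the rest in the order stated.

bench();
translate([1734, 0, 0]) chair();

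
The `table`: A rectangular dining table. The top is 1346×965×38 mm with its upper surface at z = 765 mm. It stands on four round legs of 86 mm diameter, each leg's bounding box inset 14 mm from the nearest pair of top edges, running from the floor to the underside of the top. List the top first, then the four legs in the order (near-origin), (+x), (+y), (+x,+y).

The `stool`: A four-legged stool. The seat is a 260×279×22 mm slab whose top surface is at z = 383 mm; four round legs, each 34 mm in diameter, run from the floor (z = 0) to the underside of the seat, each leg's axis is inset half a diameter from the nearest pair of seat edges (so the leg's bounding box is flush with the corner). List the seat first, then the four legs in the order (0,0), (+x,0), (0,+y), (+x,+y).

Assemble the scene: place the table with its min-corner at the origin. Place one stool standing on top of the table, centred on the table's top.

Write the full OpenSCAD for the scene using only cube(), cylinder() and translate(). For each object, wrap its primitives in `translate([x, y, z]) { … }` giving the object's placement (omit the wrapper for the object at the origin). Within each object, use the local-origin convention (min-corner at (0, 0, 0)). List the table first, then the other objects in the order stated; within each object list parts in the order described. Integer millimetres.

translate([0, 0, 727]) cube([1346, 965, 38]);
translate([57, 57, 0]) cylinder(h = 727, r = 43);
translate([1289, 57, 0]) cylinder(h = 727, r = 43);
translate([57, 908, 0]) cylinder(h = 727, r = 43);
translate([1289, 908, 0]) cylinder(h = 727, r = 43);
translate([543, 343, 765]) {
  translate([0, 0, 361]) cube([260, 279, 22]);
  translate([17, 17, 0]) cylinder(h = 361, r = 17);
  translate([243, 17, 0]) cylinder(h = 361, r = 17);
  translate([17, 262, 0]) cylinder(h = 361, r = 17);
  translate([243, 262, 0]) cylinder(h = 361, r = 17);
}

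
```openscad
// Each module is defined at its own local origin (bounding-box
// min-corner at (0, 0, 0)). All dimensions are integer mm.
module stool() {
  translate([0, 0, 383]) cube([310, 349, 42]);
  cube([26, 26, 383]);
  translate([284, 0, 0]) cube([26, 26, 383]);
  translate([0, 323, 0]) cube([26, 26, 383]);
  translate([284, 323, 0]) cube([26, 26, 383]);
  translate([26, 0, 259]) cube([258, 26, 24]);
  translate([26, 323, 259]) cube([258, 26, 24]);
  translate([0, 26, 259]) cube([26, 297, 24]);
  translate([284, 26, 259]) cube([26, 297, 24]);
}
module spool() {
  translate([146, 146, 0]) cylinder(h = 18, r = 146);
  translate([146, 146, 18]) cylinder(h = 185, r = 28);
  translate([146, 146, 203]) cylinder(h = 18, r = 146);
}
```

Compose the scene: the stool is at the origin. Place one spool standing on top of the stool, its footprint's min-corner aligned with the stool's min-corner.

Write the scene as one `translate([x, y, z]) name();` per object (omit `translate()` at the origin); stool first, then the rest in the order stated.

stool();
translate([0, 0, 425]) spool();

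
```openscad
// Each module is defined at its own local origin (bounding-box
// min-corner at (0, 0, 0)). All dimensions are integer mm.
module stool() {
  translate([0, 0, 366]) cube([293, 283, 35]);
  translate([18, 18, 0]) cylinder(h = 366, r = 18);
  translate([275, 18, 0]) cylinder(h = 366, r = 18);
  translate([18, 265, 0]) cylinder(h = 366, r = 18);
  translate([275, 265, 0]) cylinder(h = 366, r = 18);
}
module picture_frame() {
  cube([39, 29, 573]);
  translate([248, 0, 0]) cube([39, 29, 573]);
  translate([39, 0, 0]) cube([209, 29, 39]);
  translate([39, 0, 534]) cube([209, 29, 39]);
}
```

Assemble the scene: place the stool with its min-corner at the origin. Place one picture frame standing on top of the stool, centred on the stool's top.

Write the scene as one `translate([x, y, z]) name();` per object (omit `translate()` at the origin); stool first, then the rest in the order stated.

stool();
translate([3, 127, 401]) picture_frame();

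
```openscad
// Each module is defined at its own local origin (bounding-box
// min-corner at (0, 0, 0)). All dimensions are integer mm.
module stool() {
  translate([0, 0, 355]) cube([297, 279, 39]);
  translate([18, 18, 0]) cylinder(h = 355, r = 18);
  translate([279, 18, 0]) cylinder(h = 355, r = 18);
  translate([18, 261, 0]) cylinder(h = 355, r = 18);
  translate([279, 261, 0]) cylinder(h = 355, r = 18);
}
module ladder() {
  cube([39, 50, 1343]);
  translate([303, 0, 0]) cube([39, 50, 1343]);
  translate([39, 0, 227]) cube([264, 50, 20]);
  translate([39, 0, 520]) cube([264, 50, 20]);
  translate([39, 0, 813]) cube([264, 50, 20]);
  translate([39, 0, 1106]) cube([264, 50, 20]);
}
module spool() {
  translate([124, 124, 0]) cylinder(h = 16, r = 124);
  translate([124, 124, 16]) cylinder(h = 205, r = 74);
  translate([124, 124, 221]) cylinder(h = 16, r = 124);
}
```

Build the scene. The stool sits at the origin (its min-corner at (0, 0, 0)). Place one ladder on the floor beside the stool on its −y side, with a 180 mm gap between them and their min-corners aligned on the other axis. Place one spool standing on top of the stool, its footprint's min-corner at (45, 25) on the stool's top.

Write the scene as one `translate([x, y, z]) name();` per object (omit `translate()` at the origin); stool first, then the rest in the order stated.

stool();
translate([0, -230, 0]) ladder();
translate([45, 25, 394]) spool();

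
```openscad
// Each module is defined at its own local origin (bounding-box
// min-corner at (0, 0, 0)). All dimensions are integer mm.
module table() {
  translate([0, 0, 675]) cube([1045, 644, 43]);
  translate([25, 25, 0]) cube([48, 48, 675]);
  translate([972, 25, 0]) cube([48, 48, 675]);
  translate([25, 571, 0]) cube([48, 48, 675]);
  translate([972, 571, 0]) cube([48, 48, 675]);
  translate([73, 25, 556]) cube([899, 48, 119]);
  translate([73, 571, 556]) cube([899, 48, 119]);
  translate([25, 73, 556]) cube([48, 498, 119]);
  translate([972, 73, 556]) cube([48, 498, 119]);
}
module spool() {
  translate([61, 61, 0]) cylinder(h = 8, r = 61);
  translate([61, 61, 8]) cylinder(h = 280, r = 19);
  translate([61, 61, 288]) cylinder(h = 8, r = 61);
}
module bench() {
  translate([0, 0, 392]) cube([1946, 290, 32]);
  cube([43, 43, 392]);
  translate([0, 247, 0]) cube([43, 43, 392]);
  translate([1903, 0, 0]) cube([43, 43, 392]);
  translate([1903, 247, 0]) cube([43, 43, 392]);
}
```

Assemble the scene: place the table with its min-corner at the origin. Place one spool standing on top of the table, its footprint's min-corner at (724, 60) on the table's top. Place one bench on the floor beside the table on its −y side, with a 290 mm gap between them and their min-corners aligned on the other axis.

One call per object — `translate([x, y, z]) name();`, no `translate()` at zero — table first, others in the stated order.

table();
translate([724, 60, 718]) spool();
translate([0, -580, 0]) bench();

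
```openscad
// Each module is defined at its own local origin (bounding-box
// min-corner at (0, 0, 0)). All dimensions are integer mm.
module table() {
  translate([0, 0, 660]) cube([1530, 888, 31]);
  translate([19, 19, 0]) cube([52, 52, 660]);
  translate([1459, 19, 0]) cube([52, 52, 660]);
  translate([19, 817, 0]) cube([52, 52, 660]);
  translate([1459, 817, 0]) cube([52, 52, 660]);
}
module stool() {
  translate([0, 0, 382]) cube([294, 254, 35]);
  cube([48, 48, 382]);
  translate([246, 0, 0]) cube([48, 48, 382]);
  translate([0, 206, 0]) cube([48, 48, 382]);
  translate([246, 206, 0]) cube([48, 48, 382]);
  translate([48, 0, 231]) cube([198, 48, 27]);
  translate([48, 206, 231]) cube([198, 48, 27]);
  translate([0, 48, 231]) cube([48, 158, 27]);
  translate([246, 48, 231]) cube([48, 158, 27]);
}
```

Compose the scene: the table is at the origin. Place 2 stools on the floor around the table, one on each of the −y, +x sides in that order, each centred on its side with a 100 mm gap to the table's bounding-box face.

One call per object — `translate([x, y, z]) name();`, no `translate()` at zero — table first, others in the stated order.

table();
translate([618, -354, 0]) stool();
translate([1630, 317, 0]) stool();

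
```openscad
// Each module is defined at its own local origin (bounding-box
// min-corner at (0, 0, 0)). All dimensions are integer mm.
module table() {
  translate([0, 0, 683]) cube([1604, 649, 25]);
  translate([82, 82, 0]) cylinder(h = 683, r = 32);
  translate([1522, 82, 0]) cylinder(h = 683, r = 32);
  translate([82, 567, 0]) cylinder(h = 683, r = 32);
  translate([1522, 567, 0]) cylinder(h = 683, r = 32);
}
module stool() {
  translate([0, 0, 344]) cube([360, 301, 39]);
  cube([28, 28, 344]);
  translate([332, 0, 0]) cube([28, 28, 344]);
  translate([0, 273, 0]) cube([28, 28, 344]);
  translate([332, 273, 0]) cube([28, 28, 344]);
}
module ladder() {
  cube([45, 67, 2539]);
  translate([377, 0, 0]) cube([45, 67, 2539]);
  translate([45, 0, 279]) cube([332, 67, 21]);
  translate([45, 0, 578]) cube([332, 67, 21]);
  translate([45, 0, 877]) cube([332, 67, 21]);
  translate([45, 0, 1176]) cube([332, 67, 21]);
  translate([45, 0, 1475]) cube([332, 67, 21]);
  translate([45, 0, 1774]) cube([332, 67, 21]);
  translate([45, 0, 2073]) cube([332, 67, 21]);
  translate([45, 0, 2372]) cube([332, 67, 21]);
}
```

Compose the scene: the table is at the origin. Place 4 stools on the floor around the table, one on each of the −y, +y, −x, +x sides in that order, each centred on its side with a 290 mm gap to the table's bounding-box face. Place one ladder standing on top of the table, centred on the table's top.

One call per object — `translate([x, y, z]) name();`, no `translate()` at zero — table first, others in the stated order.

table();
translate([622, -591, 0]) stool();
translate([622, 939, 0]) stool();
translate([-650, 174, 0]) stool();
translate([1894, 174, 0]) stool();
translate([591, 291, 708]) ladder();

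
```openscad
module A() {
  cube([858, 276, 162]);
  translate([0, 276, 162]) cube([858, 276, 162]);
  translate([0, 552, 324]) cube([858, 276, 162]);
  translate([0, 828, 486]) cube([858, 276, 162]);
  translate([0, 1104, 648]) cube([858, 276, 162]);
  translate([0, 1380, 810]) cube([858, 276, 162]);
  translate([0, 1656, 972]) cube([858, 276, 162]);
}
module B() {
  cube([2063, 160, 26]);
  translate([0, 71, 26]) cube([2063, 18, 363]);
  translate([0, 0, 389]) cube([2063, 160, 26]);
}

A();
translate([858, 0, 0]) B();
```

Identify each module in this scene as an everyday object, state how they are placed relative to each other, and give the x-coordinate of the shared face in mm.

A is a staircase. B is an I-beam. The I-beam is against the staircase's +x side, with their −y faces flush. The x-coordinate of the shared face is 858 mm.

The staircase's +x face and the I-beam's −x face are both at x = 858 mm.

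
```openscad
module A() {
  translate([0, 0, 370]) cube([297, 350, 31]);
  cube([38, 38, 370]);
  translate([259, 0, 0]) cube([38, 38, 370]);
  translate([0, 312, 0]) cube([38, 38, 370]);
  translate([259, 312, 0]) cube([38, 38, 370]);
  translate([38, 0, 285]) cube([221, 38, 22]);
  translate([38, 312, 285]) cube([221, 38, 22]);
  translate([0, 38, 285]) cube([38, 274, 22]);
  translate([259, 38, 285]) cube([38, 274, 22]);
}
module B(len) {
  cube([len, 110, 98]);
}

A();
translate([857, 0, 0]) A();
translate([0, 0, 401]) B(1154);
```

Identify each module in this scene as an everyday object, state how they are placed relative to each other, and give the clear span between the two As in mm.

Second stool starts at x = 857; first ends at x = 297; clear span = 857 − 297 = 560 mm.

A is a stool. B is a beam. A beam spans the tops of two stools. The clear span between the two stools is 560 mm.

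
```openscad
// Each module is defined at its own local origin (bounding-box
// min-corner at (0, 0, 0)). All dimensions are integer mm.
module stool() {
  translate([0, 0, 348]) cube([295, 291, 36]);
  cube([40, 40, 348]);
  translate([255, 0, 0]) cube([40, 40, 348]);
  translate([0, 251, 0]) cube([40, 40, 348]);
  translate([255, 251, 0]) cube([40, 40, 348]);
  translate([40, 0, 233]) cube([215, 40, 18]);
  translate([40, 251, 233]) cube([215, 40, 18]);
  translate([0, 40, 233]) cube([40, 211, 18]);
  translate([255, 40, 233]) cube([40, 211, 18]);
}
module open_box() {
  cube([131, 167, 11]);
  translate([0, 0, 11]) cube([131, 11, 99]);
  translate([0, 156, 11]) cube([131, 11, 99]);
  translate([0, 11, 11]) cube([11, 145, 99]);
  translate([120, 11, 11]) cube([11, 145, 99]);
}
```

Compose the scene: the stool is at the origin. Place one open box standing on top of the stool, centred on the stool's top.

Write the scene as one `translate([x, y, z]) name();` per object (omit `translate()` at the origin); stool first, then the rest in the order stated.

stool();
translate([82, 62, 384]) open_box();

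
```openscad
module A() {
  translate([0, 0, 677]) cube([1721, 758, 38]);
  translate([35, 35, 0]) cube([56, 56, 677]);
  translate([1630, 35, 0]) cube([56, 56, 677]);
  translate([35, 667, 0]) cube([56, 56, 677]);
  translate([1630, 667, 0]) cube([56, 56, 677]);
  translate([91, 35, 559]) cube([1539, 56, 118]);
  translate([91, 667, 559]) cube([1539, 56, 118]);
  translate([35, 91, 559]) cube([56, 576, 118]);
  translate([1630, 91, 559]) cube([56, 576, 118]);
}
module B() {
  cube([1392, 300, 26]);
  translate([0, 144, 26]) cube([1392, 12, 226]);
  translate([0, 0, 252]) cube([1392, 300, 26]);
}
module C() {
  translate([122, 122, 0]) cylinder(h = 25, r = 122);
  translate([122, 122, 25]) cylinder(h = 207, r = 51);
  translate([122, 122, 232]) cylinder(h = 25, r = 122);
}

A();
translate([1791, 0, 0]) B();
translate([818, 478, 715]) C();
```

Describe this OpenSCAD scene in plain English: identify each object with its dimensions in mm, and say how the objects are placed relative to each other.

A is a table: top 1721 mm (x) × 758 mm (y), 38 mm thick, upper face at z = 715 mm, on four 56×56 mm square legs, each inset 35 mm from the nearest pair of top edges, running from z = 0 to the bottom of the top. Four apron rails, 56 mm thick and 118 mm tall, run between adjacent legs with their top edges flush with the underside of the top and their outer faces flush with the legs' outer faces.

B is an I-beam lying along x, 1392 mm long. Overall section height 278 mm. Two flanges 300 mm wide (y) and 26 mm thick, one on the floor and one at the top; a web 12 mm thick runs between them, centred on the flange width.

C is a spool: two coaxial disc flanges of radius 122 mm and thickness 25 mm, joined by a core cylinder of radius 51 mm and height 207 mm. The lower flange rests on z = 0 and the three cylinders share a vertical axis.

The I-beam is on the floor beside the table on its +x side. The spool is on top of the table.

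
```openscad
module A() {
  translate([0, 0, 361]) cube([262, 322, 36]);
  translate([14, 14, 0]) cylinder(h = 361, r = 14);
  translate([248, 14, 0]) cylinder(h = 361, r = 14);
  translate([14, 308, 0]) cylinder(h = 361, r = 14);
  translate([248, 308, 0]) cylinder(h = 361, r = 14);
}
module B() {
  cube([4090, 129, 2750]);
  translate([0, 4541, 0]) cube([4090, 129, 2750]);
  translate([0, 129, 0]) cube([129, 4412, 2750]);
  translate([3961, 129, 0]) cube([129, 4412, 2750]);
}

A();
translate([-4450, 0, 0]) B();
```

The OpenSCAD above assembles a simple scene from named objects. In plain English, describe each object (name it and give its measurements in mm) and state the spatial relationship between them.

A is a simple wooden stool: a rectangular seat 262 mm (x) by 322 mm (y), 36 mm thick, top face at z = 397 mm, on four round legs, each 28 mm in diameter. The legs rest on z = 0, each leg's axis is inset half a diameter from the nearest pair of seat edges (so the leg's bounding box is flush with the corner).

B is the wall frame of a small rectangular building: four walls, each 2750 mm tall and 129 mm thick, enclosing a footprint 4090 mm (x) by 4670 mm (y) outside-to-outside, with no floor or roof. The front and back walls (the −y and +y sides) span the full width; the two side walls fit between them.

The house frame is on the floor beside the stool on its −x side.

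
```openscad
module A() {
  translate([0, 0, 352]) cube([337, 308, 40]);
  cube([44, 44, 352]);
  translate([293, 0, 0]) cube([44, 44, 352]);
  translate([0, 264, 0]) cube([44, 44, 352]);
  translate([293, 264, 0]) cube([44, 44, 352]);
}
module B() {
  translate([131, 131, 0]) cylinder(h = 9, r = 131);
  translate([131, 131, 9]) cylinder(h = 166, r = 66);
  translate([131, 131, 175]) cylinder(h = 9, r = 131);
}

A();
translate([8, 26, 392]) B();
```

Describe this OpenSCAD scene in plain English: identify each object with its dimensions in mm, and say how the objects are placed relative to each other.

A is a four-legged stool. The seat is a 337×308×40 mm slab whose top surface is at z = 392 mm; four square legs, each 44×44 mm in cross-section, run from the floor (z = 0) to the underside of the seat, each flush with a corner of the seat.

B is a spool: two coaxial disc flanges of radius 131 mm and thickness 9 mm, joined by a core cylinder of radius 66 mm and height 166 mm. The lower flange rests on z = 0 and the three cylinders share a vertical axis.

The spool is on top of the stool.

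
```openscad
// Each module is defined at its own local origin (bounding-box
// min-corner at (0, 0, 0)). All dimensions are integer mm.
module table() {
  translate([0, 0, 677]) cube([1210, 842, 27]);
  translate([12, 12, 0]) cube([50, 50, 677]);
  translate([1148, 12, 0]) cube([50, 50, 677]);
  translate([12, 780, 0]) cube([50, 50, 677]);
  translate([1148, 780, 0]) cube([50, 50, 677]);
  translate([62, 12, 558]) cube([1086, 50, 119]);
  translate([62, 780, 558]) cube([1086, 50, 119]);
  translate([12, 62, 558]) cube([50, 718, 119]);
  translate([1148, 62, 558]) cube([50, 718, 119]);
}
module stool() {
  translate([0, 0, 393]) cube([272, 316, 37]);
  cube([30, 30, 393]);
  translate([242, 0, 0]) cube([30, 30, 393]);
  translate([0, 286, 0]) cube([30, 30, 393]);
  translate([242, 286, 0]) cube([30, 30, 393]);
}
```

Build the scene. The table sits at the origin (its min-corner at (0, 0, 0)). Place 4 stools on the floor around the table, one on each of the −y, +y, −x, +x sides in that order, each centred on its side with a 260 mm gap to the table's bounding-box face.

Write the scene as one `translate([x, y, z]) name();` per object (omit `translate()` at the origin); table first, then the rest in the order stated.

table();
translate([469, -576, 0]) stool();
translate([469, 1102, 0]) stool();
translate([-532, 263, 0]) stool();
translate([1470, 263, 0]) stool();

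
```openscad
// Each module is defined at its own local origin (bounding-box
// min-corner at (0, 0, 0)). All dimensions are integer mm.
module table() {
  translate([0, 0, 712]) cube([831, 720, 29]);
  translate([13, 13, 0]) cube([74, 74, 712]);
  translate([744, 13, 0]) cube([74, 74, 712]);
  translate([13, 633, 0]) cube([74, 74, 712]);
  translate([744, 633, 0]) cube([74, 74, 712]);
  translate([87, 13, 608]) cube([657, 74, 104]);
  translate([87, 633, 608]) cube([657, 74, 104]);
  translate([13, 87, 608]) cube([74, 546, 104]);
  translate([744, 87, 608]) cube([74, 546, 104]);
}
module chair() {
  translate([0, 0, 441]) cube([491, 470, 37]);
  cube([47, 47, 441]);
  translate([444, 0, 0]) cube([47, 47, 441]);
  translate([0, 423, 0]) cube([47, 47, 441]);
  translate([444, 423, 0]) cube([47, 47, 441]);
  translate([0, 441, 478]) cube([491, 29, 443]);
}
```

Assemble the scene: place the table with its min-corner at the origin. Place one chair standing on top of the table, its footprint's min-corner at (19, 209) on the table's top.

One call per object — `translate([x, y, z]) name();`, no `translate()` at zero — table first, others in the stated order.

table();
translate([19, 209, 741]) chair();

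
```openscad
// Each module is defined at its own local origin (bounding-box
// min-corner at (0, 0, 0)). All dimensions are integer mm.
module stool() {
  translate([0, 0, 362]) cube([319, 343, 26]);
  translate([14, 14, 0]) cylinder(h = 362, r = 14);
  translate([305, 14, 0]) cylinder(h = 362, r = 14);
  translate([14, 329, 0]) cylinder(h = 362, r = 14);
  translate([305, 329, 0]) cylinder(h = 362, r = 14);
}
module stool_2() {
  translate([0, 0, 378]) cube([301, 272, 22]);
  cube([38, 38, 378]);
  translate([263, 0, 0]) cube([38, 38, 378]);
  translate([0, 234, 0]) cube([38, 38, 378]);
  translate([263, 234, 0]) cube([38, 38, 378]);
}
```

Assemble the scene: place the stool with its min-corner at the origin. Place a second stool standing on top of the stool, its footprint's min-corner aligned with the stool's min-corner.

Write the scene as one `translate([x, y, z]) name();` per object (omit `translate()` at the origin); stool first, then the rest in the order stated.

stool();
translate([0, 0, 388]) stool_2();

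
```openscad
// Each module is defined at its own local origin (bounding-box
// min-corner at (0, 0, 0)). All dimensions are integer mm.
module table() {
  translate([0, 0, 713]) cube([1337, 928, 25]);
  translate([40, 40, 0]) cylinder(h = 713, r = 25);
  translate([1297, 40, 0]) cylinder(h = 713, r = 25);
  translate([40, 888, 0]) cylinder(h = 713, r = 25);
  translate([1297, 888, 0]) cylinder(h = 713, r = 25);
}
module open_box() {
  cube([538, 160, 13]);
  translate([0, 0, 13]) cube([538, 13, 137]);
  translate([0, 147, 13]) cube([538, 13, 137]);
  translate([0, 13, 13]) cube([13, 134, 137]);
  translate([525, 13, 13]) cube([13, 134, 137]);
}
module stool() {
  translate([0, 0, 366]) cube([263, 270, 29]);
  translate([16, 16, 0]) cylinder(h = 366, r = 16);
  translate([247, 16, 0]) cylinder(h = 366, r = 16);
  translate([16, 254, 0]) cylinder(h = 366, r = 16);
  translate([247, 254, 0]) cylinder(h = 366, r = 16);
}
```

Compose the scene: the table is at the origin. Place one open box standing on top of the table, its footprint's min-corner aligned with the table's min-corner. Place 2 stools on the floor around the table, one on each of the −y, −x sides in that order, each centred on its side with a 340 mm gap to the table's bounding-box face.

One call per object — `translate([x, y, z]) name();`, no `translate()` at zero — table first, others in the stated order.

table();
translate([0, 0, 738]) open_box();
translate([537, -610, 0]) stool();
translate([-603, 329, 0]) stool();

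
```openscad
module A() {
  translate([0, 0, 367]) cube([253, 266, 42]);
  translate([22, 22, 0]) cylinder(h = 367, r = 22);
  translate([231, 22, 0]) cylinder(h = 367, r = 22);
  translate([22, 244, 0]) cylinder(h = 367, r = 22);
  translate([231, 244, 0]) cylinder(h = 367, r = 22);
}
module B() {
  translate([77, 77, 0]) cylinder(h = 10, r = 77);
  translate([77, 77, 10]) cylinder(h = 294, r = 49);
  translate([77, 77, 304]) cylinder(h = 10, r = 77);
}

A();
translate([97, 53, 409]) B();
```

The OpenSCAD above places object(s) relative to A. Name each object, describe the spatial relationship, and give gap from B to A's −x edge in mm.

The spool's min-x is at 97; the stool's min-x is 0; gap = 97 mm.

A is a stool. B is a spool. The spool is on top of the stool. The gap from the spool to the stool's −x edge is 97 mm.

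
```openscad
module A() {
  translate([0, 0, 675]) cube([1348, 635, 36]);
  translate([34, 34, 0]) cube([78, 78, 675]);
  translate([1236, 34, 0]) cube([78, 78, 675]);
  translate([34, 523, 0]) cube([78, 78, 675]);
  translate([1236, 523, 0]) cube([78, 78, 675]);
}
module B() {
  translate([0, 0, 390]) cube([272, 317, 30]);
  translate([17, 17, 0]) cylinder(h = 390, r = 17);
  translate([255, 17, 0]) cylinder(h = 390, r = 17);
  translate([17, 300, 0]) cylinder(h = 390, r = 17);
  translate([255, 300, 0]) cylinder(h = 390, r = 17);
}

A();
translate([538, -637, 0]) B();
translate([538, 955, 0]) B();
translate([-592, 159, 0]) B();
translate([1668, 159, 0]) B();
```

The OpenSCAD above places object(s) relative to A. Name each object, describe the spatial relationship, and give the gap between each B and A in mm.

Each stool's nearest face is 320 mm from the table's bounding box.

A is a table. B is a stool. Four stools sit around the table at the −y, +y, −x, +x sides. The gap between each stool and the table is 320 mm.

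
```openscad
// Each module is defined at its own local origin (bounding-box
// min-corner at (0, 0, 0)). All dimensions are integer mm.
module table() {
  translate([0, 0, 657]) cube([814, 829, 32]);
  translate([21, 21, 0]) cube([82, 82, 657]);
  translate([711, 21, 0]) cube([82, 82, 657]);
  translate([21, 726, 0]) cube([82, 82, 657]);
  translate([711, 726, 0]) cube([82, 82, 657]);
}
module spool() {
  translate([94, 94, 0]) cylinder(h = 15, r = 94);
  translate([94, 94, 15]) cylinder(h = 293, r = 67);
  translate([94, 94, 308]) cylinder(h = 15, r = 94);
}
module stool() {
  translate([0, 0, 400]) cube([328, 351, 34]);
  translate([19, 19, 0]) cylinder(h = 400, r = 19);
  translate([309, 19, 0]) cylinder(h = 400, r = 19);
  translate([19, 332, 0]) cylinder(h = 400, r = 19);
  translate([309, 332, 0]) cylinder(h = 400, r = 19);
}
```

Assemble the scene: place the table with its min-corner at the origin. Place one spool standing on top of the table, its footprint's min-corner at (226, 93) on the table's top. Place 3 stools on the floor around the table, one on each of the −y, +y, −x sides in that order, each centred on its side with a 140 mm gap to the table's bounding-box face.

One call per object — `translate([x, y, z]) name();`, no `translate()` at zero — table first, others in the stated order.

table();
translate([226, 93, 689]) spool();
translate([243, -491, 0]) stool();
translate([243, 969, 0]) stool();
translate([-468, 239, 0]) stool();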